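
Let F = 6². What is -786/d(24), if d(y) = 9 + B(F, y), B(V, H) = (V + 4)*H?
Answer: -262/323 ≈ -0.81115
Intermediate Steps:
F = 36
B(V, H) = H*(4 + V) (B(V, H) = (4 + V)*H = H*(4 + V))
d(y) = 9 + 40*y (d(y) = 9 + y*(4 + 36) = 9 + y*40 = 9 + 40*y)
-786/d(24) = -786/(9 + 40*24) = -786/(9 + 960) = -786/969 = -786*1/969 = -262/323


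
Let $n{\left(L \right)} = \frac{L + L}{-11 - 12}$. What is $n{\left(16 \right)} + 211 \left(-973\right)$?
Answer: $- \frac{4722001}{23} \approx -2.053 \cdot 10^{5}$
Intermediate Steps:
$n{\left(L \right)} = - \frac{2 L}{23}$ ($n{\left(L \right)} = \frac{2 L}{-23} = 2 L \left(- \frac{1}{23}\right) = - \frac{2 L}{23}$)
$n{\left(16 \right)} + 211 \left(-973\right) = \left(- \frac{2}{23}\right) 16 + 211 \left(-973\right) = - \frac{32}{23} - 205303 = - \frac{4722001}{23}$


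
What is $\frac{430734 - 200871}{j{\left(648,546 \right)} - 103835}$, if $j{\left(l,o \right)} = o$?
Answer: $- \frac{229863}{103289} \approx -2.2254$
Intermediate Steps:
$\frac{430734 - 200871}{j{\left(648,546 \right)} - 103835} = \frac{430734 - 200871}{546 - 103835} = \frac{229863}{546 - 103835} = \frac{229863}{-103289} = 229863 \left(- \frac{1}{103289}\right) = - \frac{229863}{103289}$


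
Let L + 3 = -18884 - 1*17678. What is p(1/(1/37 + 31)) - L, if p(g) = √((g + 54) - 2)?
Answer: 36565 + 3*√1904819/574 ≈ 36572.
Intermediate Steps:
p(g) = √(52 + g) (p(g) = √((54 + g) - 2) = √(52 + g))
L = -36565 (L = -3 + (-18884 - 1*17678) = -3 + (-18884 - 17678) = -3 - 36562 = -36565)
p(1/(1/37 + 31)) - L = √(52 + 1/(1/37 + 31)) - 1*(-36565) = √(52 + 1/(1/37 + 31)) + 36565 = √(52 + 1/(1148/37)) + 36565 = √(52 + 37/1148) + 36565 = √(59733/1148) + 36565 = 3*√1904819/574 + 36565 = 36565 + 3*√1904819/574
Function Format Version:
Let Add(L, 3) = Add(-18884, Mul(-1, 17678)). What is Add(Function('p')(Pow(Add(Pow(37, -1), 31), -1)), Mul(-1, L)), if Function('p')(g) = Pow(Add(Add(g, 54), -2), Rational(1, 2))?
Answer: Add(36565, Mul(Rational(3, 574), Pow(1904819, Rational(1, 2)))) ≈ 36572.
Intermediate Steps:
Function('p')(g) = Pow(Add(52, g), Rational(1, 2)) (Function('p')(g) = Pow(Add(Add(54, g), -2), Rational(1, 2)) = Pow(Add(52, g), Rational(1, 2)))
L = -36565 (L = Add(-3, Add(-18884, Mul(-1, 17678))) = Add(-3, Add(-18884, -17678)) = Add(-3, -36562) = -36565)
Add(Function('p')(Pow(Add(Pow(37, -1), 31), -1)), Mul(-1, L)) = Add(Pow(Add(52, Pow(Add(Pow(37, -1), 31), -1)), Rational(1, 2)), Mul(-1, -36565)) = Add(Pow(Add(52, Pow(Add(Rational(1, 37), 31), -1)), Rational(1, 2)), 36565) = Add(Pow(Add(52, Pow(Rational(1148, 37), -1)), Rational(1, 2)), 36565) = Add(Pow(Add(52, Rational(37, 1148)), Rational(1, 2)), 36565) = Add(Pow(Rational(59733, 1148), Rational(1, 2)), 36565) = Add(Mul(Rational(3, 574), Pow(1904819, Rational(1, 2))), 36565) = Add(36565, Mul(Rational(3, 574), Pow(1904819, Rational(1, 2))))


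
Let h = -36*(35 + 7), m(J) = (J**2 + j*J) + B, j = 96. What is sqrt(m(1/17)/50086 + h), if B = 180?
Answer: I*sqrt(1096178469351170)/851462 ≈ 38.884*I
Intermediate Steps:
m(J) = 180 + J**2 + 96*J (m(J) = (J**2 + 96*J) + 180 = 180 + J**2 + 96*J)
h = -1512 (h = -36*42 = -1512)
sqrt(m(1/17)/50086 + h) = sqrt((180 + (1/17)**2 + 96/17)/50086 - 1512) = sqrt((180 + (1/17)**2 + 96*(1/17))*(1/50086) - 1512) = sqrt((180 + 1/289 + 96/17)*(1/50086) - 1512) = sqrt((53653/289)*(1/50086) - 1512) = sqrt(53653/14474854 - 1512) = sqrt(-21885925595/14474854) = I*sqrt(1096178469351170)/851462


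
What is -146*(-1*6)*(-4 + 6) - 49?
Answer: 1703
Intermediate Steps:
-146*(-1*6)*(-4 + 6) - 49 = -(-876)*2 - 49 = -146*(-12) - 49 = 1752 - 49 = 1703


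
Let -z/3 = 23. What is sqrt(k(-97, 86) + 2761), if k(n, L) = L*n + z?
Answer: 5*I*sqrt(226) ≈ 75.167*I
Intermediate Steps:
z = -69 (z = -3*23 = -69)
k(n, L) = -69 + L*n (k(n, L) = L*n - 69 = -69 + L*n)
sqrt(k(-97, 86) + 2761) = sqrt((-69 + 86*(-97)) + 2761) = sqrt((-69 - 8342) + 2761) = sqrt(-8411 + 2761) = sqrt(-5650) = 5*I*sqrt(226)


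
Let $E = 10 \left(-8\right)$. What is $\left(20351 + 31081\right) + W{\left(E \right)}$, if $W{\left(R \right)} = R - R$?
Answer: $51432$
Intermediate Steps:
$E = -80$
$W{\left(R \right)} = 0$
$\left(20351 + 31081\right) + W{\left(E \right)} = \left(20351 + 31081\right) + 0 = 51432 + 0 = 51432$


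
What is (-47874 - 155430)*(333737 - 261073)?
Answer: -14772881856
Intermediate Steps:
(-47874 - 155430)*(333737 - 261073) = -203304*72664 = -14772881856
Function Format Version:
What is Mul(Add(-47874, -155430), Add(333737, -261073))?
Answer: -14772881856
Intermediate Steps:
Mul(Add(-47874, -155430), Add(333737, -261073)) = Mul(-203304, 72664) = -14772881856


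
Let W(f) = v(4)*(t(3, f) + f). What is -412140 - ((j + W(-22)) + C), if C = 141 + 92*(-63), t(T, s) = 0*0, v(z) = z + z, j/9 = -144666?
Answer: 895685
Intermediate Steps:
j = -1301994 (j = 9*(-144666) = -1301994)
v(z) = 2*z
t(T, s) = 0
C = -5655 (C = 141 - 5796 = -5655)
W(f) = 8*f (W(f) = (2*4)*(0 + f) = 8*f)
-412140 - ((j + W(-22)) + C) = -412140 - ((-1301994 + 8*(-22)) - 5655) = -412140 - ((-1301994 - 176) - 5655) = -412140 - (-1302170 - 5655) = -412140 - 1*(-1307825) = -412140 + 1307825 = 895685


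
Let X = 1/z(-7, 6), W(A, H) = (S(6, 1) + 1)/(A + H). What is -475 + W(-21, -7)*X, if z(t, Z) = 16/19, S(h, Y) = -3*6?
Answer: -212477/448 ≈ -474.28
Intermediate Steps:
S(h, Y) = -18
W(A, H) = -17/(A + H) (W(A, H) = (-18 + 1)/(A + H) = -17/(A + H))
z(t, Z) = 16/19 (z(t, Z) = 16*(1/19) = 16/19)
X = 19/16 (X = 1/(16/19) = 19/16 ≈ 1.1875)
-475 + W(-21, -7)*X = -475 - 17/(-21 - 7)*(19/16) = -475 - 17/(-28)*(19/16) = -475 - 17*(-1/28)*(19/16) = -475 + (17/28)*(19/16) = -475 + 323/448 = -212477/448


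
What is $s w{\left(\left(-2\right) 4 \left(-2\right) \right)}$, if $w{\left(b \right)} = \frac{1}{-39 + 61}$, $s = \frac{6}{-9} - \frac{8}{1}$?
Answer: $- \frac{13}{33} \approx -0.39394$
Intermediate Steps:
$s = - \frac{26}{3}$ ($s = 6 \left(- \frac{1}{9}\right) - 8 = - \frac{2}{3} - 8 = - \frac{26}{3} \approx -8.6667$)
$w{\left(b \right)} = \frac{1}{22}$
$s w{\left(\left(-2\right) 4 \left(-2\right) \right)} = \left(- \frac{26}{3}\right) \frac{1}{22} = - \frac{13}{33}$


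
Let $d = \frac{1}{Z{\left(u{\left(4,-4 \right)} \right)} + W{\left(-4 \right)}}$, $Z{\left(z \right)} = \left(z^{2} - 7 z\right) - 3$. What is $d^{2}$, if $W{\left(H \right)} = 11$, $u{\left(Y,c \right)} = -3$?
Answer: $\frac{1}{1444} \approx 0.00069252$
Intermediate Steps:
$Z{\left(z \right)} = -3 + z^{2} - 7 z$
$d = \frac{1}{38}$ ($d = \frac{1}{\left(-3 + \left(-3\right)^{2} - -21\right) + 11} = \frac{1}{\left(-3 + 9 + 21\right) + 11} = \frac{1}{27 + 11} = \frac{1}{38} \approx 0.026316$)
$d^{2} = \left(\frac{1}{38}\right)^{2} = \frac{1}{1444}$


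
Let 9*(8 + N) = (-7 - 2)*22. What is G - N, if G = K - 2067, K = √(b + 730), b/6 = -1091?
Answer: -2037 + 2*I*√1454 ≈ -2037.0 + 76.263*I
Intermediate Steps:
b = -6546 (b = 6*(-1091) = -6546)
N = -30 (N = -8 + ((-7 - 2)*22)/9 = -8 + (-9*22)/9 = -8 + (⅑)*(-198) = -8 - 22 = -30)
K = 2*I*√1454 (K = √(-6546 + 730) = √(-5816) = 2*I*√1454 ≈ 76.263*I)
G = -2067 + 2*I*√1454 (G = 2*I*√1454 - 2067 = -2067 + 2*I*√1454 ≈ -2067.0 + 76.263*I)
G - N = (-2067 + 2*I*√1454) - 1*(-30) = (-2067 + 2*I*√1454) + 30 = -2037 + 2*I*√1454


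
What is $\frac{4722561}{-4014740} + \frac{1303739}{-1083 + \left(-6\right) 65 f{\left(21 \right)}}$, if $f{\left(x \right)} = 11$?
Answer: $- \frac{5259547433113}{21571198020} \approx -243.82$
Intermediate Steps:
$\frac{4722561}{-4014740} + \frac{1303739}{-1083 + \left(-6\right) 65 f{\left(21 \right)}} = \frac{4722561}{-4014740} + \frac{1303739}{-1083 + \left(-6\right) 65 \cdot 11} = 4722561 \left(- \frac{1}{4014740}\right) + \frac{1303739}{-1083 - 4290} = - \frac{4722561}{4014740} + \frac{1303739}{-1083 - 4290} = - \frac{4722561}{4014740} + \frac{1303739}{-5373} = - \frac{4722561}{4014740} + 1303739 \left(- \frac{1}{5373}\right) = - \frac{4722561}{4014740} - \frac{1303739}{5373} = - \frac{5259547433113}{21571198020}$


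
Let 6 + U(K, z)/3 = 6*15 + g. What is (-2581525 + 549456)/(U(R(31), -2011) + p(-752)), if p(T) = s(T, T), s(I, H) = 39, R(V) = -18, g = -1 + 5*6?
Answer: -2032069/378 ≈ -5375.8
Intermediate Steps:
g = 29 (g = -1 + 30 = 29)
p(T) = 39
U(K, z) = 339 (U(K, z) = -18 + 3*(6*15 + 29) = -18 + 3*(90 + 29) = -18 + 3*119 = -18 + 357 = 339)
(-2581525 + 549456)/(U(R(31), -2011) + p(-752)) = (-2581525 + 549456)/(339 + 39) = -2032069/378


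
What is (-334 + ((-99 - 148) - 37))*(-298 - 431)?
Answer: 450522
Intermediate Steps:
(-334 + ((-99 - 148) - 37))*(-298 - 431) = (-334 + (-247 - 37))*(-729) = (-334 - 284)*(-729) = -618*(-729) = 450522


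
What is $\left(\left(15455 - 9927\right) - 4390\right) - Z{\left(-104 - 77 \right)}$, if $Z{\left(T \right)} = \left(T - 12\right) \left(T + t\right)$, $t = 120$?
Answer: $-10635$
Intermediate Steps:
$Z{\left(T \right)} = \left(-12 + T\right) \left(120 + T\right)$ ($Z{\left(T \right)} = \left(T - 12\right) \left(T + 120\right) = \left(-12 + T\right) \left(120 + T\right)$)
$\left(\left(15455 - 9927\right) - 4390\right) - Z{\left(-104 - 77 \right)} = \left(\left(15455 - 9927\right) - 4390\right) - \left(-1440 + \left(-104 - 77\right)^{2} + 108 \left(-104 - 77\right)\right) = \left(5528 - 4390\right) - \left(-1440 + \left(-181\right)^{2} + 108 \left(-181\right)\right) = 1138 - \left(-1440 + 32761 - 19548\right) = 1138 - 11773 = -10635$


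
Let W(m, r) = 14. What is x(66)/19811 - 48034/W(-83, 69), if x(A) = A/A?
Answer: -67971540/19811 ≈ -3431.0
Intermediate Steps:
x(A) = 1
x(66)/19811 - 48034/W(-83, 69) = 1/19811 - 48034/14 = 1*(1/19811) - 48034*1/14 = 1/19811 - 3431 = -67971540/19811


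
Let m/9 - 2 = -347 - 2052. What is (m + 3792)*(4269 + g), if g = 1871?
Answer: -109175340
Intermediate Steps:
m = -21573 (m = 18 + 9*(-347 - 2052) = 18 + 9*(-2399) = 18 - 21591 = -21573)
(m + 3792)*(4269 + g) = (-21573 + 3792)*(4269 + 1871) = -17781*6140 = -109175340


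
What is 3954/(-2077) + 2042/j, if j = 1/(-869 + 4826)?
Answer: 16782558984/2077 ≈ 8.0802e+6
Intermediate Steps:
j = 1/3957 ≈ 0.00025272
3954/(-2077) + 2042/j = 3954/(-2077) + 2042/(1/3957) = 3954*(-1/2077) + 2042*3957 = -3954/2077 + 8080194 = 16782558984/2077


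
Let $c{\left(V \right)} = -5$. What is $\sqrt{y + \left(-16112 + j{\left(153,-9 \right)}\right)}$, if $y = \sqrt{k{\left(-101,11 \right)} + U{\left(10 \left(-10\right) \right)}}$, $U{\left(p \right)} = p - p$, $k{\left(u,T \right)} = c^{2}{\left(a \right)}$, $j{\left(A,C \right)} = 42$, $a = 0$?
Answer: $3 i \sqrt{1785} \approx 126.75 i$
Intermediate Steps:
$k{\left(u,T \right)} = 25$ ($k{\left(u,T \right)} = \left(-5\right)^{2} = 25$)
$U{\left(p \right)} = 0$
$y = 5$ ($y = \sqrt{25 + 0} = \sqrt{25} = 5$)
$\sqrt{y + \left(-16112 + j{\left(153,-9 \right)}\right)} = \sqrt{5 + \left(-16112 + 42\right)} = \sqrt{5 - 16070} = \sqrt{-16065} = 3 i \sqrt{1785}$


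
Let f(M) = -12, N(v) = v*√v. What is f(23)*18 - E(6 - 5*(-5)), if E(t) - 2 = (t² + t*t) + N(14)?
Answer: -2140 - 14*√14 ≈ -2192.4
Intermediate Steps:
N(v) = v^(3/2)
E(t) = 2 + 2*t² + 14*√14 (E(t) = 2 + ((t² + t*t) + 14^(3/2)) = 2 + ((t² + t²) + 14*√14) = 2 + (2*t² + 14*√14) = 2 + 2*t² + 14*√14)
f(23)*18 - E(6 - 5*(-5)) = -12*18 - (2 + 2*(6 - 5*(-5))² + 14*√14) = -216 - (2 + 2*(6 + 25)² + 14*√14) = -216 - (2 + 2*31² + 14*√14) = -216 - (2 + 2*961 + 14*√14) = -216 - (2 + 1922 + 14*√14) = -216 - (1924 + 14*√14) = -216 + (-1924 - 14*√14) = -2140 - 14*√14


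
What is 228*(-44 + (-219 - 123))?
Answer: -88008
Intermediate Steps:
228*(-44 + (-219 - 123)) = 228*(-44 - 342) = 228*(-386) = -88008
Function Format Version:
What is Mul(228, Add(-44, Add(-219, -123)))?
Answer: -88008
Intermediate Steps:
Mul(228, Add(-44, Add(-219, -123))) = Mul(228, Add(-44, -342)) = Mul(228, -386) = -88008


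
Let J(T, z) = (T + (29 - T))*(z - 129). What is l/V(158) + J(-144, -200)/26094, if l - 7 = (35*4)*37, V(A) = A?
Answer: 33460525/1030713 ≈ 32.464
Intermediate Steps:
l = 5187 (l = 7 + (35*4)*37 = 7 + 140*37 = 7 + 5180 = 5187)
J(T, z) = -3741 + 29*z (J(T, z) = 29*(-129 + z) = -3741 + 29*z)
l/V(158) + J(-144, -200)/26094 = 5187/158 + (-3741 + 29*(-200))/26094 = 5187*(1/158) + (-3741 - 5800)*(1/26094) = 5187/158 - 9541*1/26094 = 5187/158 - 9541/26094 = 33460525/1030713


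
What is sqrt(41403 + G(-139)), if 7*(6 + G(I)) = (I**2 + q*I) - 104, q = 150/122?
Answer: sqrt(8043967337)/427 ≈ 210.04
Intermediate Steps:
q = 75/61 (q = 150*(1/122) = 75/61 ≈ 1.2295)
G(I) = -146/7 + I**2/7 + 75*I/427 (G(I) = -6 + ((I**2 + 75*I/61) - 104)/7 = -6 + (-104 + I**2 + 75*I/61)/7 = -6 + (-104/7 + I**2/7 + 75*I/427) = -146/7 + I**2/7 + 75*I/427)
sqrt(41403 + G(-139)) = sqrt(41403 + (-146/7 + (1/7)*(-139)**2 + (75/427)*(-139))) = sqrt(41403 + (-146/7 + (1/7)*19321 - 10425/427)) = sqrt(41403 + (-146/7 + 19321/7 - 10425/427)) = sqrt(41403 + 1159250/427) = sqrt(18838331/427) = sqrt(8043967337)/427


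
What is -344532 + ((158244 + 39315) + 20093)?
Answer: -126880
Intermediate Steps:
-344532 + ((158244 + 39315) + 20093) = -344532 + (197559 + 20093) = -344532 + 217652 = -126880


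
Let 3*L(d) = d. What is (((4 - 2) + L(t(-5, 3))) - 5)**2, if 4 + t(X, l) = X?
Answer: 36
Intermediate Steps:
t(X, l) = -4 + X
L(d) = d/3
(((4 - 2) + L(t(-5, 3))) - 5)**2 = (((4 - 2) + (-4 - 5)/3) - 5)**2 = ((2 + (1/3)*(-9)) - 5)**2 = ((2 - 3) - 5)**2 = (-1 - 5)**2 = (-6)**2 = 36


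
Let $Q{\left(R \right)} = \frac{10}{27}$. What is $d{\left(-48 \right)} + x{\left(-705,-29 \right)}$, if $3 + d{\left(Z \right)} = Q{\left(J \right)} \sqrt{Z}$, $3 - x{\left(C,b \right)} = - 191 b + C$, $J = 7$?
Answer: $-4834 + \frac{40 i \sqrt{3}}{27} \approx -4834.0 + 2.566 i$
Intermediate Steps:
$Q{\left(R \right)} = \frac{10}{27}$ ($Q{\left(R \right)} = 10 \cdot \frac{1}{27} = \frac{10}{27}$)
$x{\left(C,b \right)} = 3 - C + 191 b$ ($x{\left(C,b \right)} = 3 - \left(- 191 b + C\right) = 3 - \left(C - 191 b\right) = 3 - C + 191 b$)
$d{\left(Z \right)} = -3 + \frac{10 \sqrt{Z}}{27}$
$d{\left(-48 \right)} + x{\left(-705,-29 \right)} = \left(-3 + \frac{10 \sqrt{-48}}{27}\right) + \left(3 - -705 + 191 \left(-29\right)\right) = \left(-3 + \frac{10 \cdot 4 i \sqrt{3}}{27}\right) + \left(3 + 705 - 5539\right) = \left(-3 + \frac{40 i \sqrt{3}}{27}\right) - 4831 = -4834 + \frac{40 i \sqrt{3}}{27}$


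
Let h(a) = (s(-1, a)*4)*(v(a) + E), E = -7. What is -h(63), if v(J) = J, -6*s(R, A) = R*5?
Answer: -560/3 ≈ -186.67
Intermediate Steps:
s(R, A) = -5*R/6 (s(R, A) = -R*5/6 = -5*R/6)
h(a) = -70/3 + 10*a/3 (h(a) = (-5/6*(-1)*4)*(a - 7) = ((5/6)*4)*(-7 + a) = 10*(-7 + a)/3 = -70/3 + 10*a/3)
-h(63) = -(-70/3 + (10/3)*63) = -(-70/3 + 210) = -1*560/3 = -560/3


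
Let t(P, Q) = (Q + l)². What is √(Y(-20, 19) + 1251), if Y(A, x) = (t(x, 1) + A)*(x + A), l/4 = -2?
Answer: √1222 ≈ 34.957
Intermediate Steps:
l = -8 (l = 4*(-2) = -8)
t(P, Q) = (-8 + Q)² (t(P, Q) = (Q - 8)² = (-8 + Q)²)
Y(A, x) = (49 + A)*(A + x) (Y(A, x) = ((-8 + 1)² + A)*(x + A) = ((-7)² + A)*(A + x) = (49 + A)*(A + x))
√(Y(-20, 19) + 1251) = √(((-20)² + 49*(-20) + 49*19 - 20*19) + 1251) = √((400 - 980 + 931 - 380) + 1251) = √(-29 + 1251) = √1222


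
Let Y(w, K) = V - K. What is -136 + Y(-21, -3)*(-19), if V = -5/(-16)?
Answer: -3183/16 ≈ -198.94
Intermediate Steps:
V = 5/16 (V = -5*(-1/16) = 5/16 ≈ 0.31250)
Y(w, K) = 5/16 - K
-136 + Y(-21, -3)*(-19) = -136 + (5/16 - 1*(-3))*(-19) = -136 + (5/16 + 3)*(-19) = -136 + (53/16)*(-19) = -136 - 1007/16 = -3183/16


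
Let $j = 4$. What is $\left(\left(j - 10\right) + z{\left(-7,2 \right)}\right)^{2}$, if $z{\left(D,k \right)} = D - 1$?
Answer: $196$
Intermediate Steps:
$z{\left(D,k \right)} = -1 + D$
$\left(\left(j - 10\right) + z{\left(-7,2 \right)}\right)^{2} = \left(\left(4 - 10\right) - 8\right)^{2} = \left(-6 - 8\right)^{2} = \left(-14\right)^{2} = 196$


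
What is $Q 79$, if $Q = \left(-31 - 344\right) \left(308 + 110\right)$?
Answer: $-12383250$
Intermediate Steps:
$Q = -156750$ ($Q = \left(-375\right) 418 = -156750$)
$Q 79 = \left(-156750\right) 79 = -12383250$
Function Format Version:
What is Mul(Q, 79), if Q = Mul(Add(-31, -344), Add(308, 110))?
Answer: -12383250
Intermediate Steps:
Q = -156750 (Q = Mul(-375, 418) = -156750)
Mul(Q, 79) = Mul(-156750, 79) = -12383250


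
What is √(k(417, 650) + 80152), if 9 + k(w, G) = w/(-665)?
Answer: √35440960870/665 ≈ 283.09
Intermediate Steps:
k(w, G) = -9 - w/665 (k(w, G) = -9 + w/(-665) = -9 + w*(-1/665) = -9 - w/665)
√(k(417, 650) + 80152) = √((-9 - 1/665*417) + 80152) = √((-9 - 417/665) + 80152) = √(-6402/665 + 80152) = √(53294678/665) = √35440960870/665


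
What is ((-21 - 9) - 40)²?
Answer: 4900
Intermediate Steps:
((-21 - 9) - 40)² = (-30 - 40)² = (-70)² = 4900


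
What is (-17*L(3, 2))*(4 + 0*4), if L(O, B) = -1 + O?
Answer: -136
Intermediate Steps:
(-17*L(3, 2))*(4 + 0*4) = (-17*(-1 + 3))*(4 + 0*4) = (-17*2)*(4 + 0) = -34*4 = -136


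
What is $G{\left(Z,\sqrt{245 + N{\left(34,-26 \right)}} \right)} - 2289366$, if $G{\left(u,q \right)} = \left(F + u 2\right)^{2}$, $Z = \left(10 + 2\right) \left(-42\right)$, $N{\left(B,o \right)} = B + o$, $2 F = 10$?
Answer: $-1283357$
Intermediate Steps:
$F = 5$ ($F = \frac{1}{2} \cdot 10 = 5$)
$Z = -504$ ($Z = 12 \left(-42\right) = -504$)
$G{\left(u,q \right)} = \left(5 + 2 u\right)^{2}$ ($G{\left(u,q \right)} = \left(5 + u 2\right)^{2} = \left(5 + 2 u\right)^{2}$)
$G{\left(Z,\sqrt{245 + N{\left(34,-26 \right)}} \right)} - 2289366 = \left(5 + 2 \left(-504\right)\right)^{2} - 2289366 = \left(5 - 1008\right)^{2} - 2289366 = \left(-1003\right)^{2} - 2289366 = 1006009 - 2289366 = -1283357$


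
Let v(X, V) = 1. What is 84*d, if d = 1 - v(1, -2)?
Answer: 0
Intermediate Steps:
d = 0 (d = 1 - 1*1 = 1 - 1 = 0)
84*d = 84*0 = 0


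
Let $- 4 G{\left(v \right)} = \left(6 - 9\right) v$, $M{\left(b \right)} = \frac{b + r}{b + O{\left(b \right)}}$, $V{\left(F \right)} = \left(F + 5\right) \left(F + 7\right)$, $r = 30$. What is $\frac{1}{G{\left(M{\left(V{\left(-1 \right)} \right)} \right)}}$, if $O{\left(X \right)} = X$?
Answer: $\frac{32}{27} \approx 1.1852$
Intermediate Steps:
$V{\left(F \right)} = \left(5 + F\right) \left(7 + F\right)$
$M{\left(b \right)} = \frac{30 + b}{2 b}$ ($M{\left(b \right)} = \frac{b + 30}{b + b} = \frac{30 + b}{2 b}$)
$G{\left(v \right)} = \frac{3 v}{4}$ ($G{\left(v \right)} = - \frac{\left(6 - 9\right) v}{4} = - \frac{\left(-3\right) v}{4} = \frac{3 v}{4}$)
$\frac{1}{G{\left(M{\left(V{\left(-1 \right)} \right)} \right)}} = \frac{1}{\frac{3}{4} \frac{30 + \left(35 + \left(-1\right)^{2} + 12 \left(-1\right)\right)}{2 \left(35 + \left(-1\right)^{2} + 12 \left(-1\right)\right)}} = \frac{1}{\frac{3}{4} \frac{30 + \left(35 + 1 - 12\right)}{2 \left(35 + 1 - 12\right)}} = \frac{1}{\frac{3}{4} \frac{30 + 24}{2 \cdot 24}} = \frac{1}{\frac{3}{4} \cdot \frac{1}{2} \cdot \frac{1}{24} \cdot 54} = \frac{1}{\frac{3}{4} \cdot \frac{9}{8}} = \frac{1}{\frac{27}{32}} = \frac{32}{27}$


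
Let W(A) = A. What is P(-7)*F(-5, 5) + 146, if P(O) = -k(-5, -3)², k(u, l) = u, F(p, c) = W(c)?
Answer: 21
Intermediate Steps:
F(p, c) = c
P(O) = -25 (P(O) = -1*(-5)² = -1*25 = -25)
P(-7)*F(-5, 5) + 146 = -25*5 + 146 = -125 + 146 = 21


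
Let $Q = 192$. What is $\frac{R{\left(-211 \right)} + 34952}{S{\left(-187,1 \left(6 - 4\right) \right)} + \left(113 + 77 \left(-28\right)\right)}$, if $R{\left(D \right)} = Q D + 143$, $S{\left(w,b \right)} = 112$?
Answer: $\frac{5417}{1931} \approx 2.8053$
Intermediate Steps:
$R{\left(D \right)} = 143 + 192 D$ ($R{\left(D \right)} = 192 D + 143 = 143 + 192 D$)
$\frac{R{\left(-211 \right)} + 34952}{S{\left(-187,1 \left(6 - 4\right) \right)} + \left(113 + 77 \left(-28\right)\right)} = \frac{\left(143 + 192 \left(-211\right)\right) + 34952}{112 + \left(113 + 77 \left(-28\right)\right)} = \frac{\left(143 - 40512\right) + 34952}{112 + \left(113 - 2156\right)} = \frac{-40369 + 34952}{112 - 2043} = - \frac{5417}{-1931} = \left(-5417\right) \left(- \frac{1}{1931}\right) = \frac{5417}{1931}$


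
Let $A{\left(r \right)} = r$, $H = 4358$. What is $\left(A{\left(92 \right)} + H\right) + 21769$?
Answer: $26219$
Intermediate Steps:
$\left(A{\left(92 \right)} + H\right) + 21769 = \left(92 + 4358\right) + 21769 = 4450 + 21769 = 26219$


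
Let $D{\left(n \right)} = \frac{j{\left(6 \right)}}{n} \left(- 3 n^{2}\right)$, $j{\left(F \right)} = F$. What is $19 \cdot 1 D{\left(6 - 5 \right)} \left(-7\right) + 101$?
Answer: $2495$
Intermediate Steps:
$D{\left(n \right)} = - 18 n$ ($D{\left(n \right)} = \frac{6}{n} \left(- 3 n^{2}\right) = - 18 n$)
$19 \cdot 1 D{\left(6 - 5 \right)} \left(-7\right) + 101 = 19 \cdot 1 - 18 \left(6 - 5\right) \left(-7\right) + 101 = 19 - 18 \left(6 - 5\right) \left(-7\right) + 101 = 19 \left(-18\right) 1 \left(-7\right) + 101 = 19 \left(\left(-18\right) \left(-7\right)\right) + 101 = 19 \cdot 126 + 101 = 2394 + 101 = 2495$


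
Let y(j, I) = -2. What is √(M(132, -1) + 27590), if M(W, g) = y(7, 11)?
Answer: 22*√57 ≈ 166.10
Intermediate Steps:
M(W, g) = -2
√(M(132, -1) + 27590) = √(-2 + 27590) = √27588 = 22*√57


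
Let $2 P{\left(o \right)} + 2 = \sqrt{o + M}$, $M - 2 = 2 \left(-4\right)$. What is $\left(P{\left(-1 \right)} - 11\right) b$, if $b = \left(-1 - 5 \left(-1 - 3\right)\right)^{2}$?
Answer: $-4332 + \frac{361 i \sqrt{7}}{2} \approx -4332.0 + 477.56 i$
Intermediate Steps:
$M = -6$ ($M = 2 + 2 \left(-4\right) = 2 - 8 = -6$)
$P{\left(o \right)} = -1 + \frac{\sqrt{-6 + o}}{2}$ ($P{\left(o \right)} = -1 + \frac{\sqrt{o - 6}}{2} = -1 + \frac{\sqrt{-6 + o}}{2}$)
$b = 361$ ($b = \left(-1 - -20\right)^{2} = \left(-1 + 20\right)^{2} = 19^{2} = 361$)
$\left(P{\left(-1 \right)} - 11\right) b = \left(\left(-1 + \frac{\sqrt{-6 - 1}}{2}\right) - 11\right) 361 = \left(\left(-1 + \frac{\sqrt{-7}}{2}\right) - 11\right) 361 = \left(\left(-1 + \frac{i \sqrt{7}}{2}\right) - 11\right) 361 = \left(-12 + \frac{i \sqrt{7}}{2}\right) 361 = -4332 + \frac{361 i \sqrt{7}}{2}$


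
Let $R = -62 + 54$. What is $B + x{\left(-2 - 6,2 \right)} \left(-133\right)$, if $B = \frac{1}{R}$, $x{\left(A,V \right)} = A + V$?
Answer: $\frac{6383}{8} \approx 797.88$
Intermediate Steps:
$R = -8$
$B = - \frac{1}{8}$ ($B = \frac{1}{-8} = - \frac{1}{8} \approx -0.125$)
$B + x{\left(-2 - 6,2 \right)} \left(-133\right) = - \frac{1}{8} + \left(\left(-2 - 6\right) + 2\right) \left(-133\right) = - \frac{1}{8} + \left(-8 + 2\right) \left(-133\right) = - \frac{1}{8} - -798 = - \frac{1}{8} + 798 = \frac{6383}{8}$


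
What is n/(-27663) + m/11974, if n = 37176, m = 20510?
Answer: 20370451/55206127 ≈ 0.36899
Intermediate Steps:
n/(-27663) + m/11974 = 37176/(-27663) + 20510/11974 = 37176*(-1/27663) + 20510*(1/11974) = -12392/9221 + 10255/5987 = 20370451/55206127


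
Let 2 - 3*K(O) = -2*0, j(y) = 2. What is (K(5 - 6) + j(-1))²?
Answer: 64/9 ≈ 7.1111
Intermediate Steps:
K(O) = ⅔ (K(O) = ⅔ - (-2)*0/3 = ⅔ - ⅓*0 = ⅔ + 0 = ⅔)
(K(5 - 6) + j(-1))² = (⅔ + 2)² = (8/3)² = 64/9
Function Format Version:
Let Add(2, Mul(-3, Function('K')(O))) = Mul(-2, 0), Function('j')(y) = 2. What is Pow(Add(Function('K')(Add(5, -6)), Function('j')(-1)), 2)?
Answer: Rational(64, 9) ≈ 7.1111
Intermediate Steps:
Function('K')(O) = Rational(2, 3) (Function('K')(O) = Add(Rational(2, 3), Mul(Rational(-1, 3), Mul(-2, 0))) = Add(Rational(2, 3), Mul(Rational(-1, 3), 0)) = Add(Rational(2, 3), 0) = Rational(2, 3))
Pow(Add(Function('K')(Add(5, -6)), Function('j')(-1)), 2) = Pow(Add(Rational(2, 3), 2), 2) = Pow(Rational(8, 3), 2) = Rational(64, 9)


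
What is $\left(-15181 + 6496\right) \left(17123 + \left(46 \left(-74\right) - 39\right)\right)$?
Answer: $-118810800$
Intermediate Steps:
$\left(-15181 + 6496\right) \left(17123 + \left(46 \left(-74\right) - 39\right)\right) = - 8685 \left(17123 - 3443\right) = \left(-8685\right) 13680 = -118810800$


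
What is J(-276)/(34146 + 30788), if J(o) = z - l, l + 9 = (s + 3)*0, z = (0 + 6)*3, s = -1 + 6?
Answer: 27/64934 ≈ 0.00041581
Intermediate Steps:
s = 5
z = 18 (z = 6*3 = 18)
l = -9 (l = -9 + (5 + 3)*0 = -9 + 8*0 = -9 + 0 = -9)
J(o) = 27 (J(o) = 18 - 1*(-9) = 18 + 9 = 27)
J(-276)/(34146 + 30788) = 27/(34146 + 30788) = 27/64934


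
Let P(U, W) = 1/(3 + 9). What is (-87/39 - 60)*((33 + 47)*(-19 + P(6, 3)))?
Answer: 3672860/39 ≈ 94176.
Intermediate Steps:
P(U, W) = 1/12
(-87/39 - 60)*((33 + 47)*(-19 + P(6, 3))) = (-87/39 - 60)*((33 + 47)*(-19 + 1/12)) = (-87*1/39 - 60)*(80*(-227/12)) = (-29/13 - 60)*(-4540/3) = -809/13*(-4540/3) = 3672860/39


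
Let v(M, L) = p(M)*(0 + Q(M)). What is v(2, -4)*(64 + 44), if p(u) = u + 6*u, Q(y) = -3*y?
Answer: -9072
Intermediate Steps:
p(u) = 7*u
v(M, L) = -21*M**2 (v(M, L) = (7*M)*(0 - 3*M) = (7*M)*(-3*M) = -21*M**2)
v(2, -4)*(64 + 44) = (-21*2**2)*(64 + 44) = -21*4*108 = -84*108 = -9072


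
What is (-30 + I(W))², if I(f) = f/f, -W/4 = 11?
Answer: 841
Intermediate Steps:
W = -44 (W = -4*11 = -44)
I(f) = 1
(-30 + I(W))² = (-30 + 1)² = (-29)² = 841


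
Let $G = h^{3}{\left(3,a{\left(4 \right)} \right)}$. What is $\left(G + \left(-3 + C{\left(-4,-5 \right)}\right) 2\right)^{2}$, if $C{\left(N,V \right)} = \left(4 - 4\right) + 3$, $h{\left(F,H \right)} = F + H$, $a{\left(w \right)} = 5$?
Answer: $262144$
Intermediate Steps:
$C{\left(N,V \right)} = 3$ ($C{\left(N,V \right)} = 0 + 3 = 3$)
$G = 512$ ($G = \left(3 + 5\right)^{3} = 8^{3} = 512$)
$\left(G + \left(-3 + C{\left(-4,-5 \right)}\right) 2\right)^{2} = \left(512 + \left(-3 + 3\right) 2\right)^{2} = \left(512 + 0 \cdot 2\right)^{2} = \left(512 + 0\right)^{2} = 512^{2} = 262144$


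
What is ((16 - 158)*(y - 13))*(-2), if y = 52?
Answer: 11076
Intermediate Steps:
((16 - 158)*(y - 13))*(-2) = ((16 - 158)*(52 - 13))*(-2) = -142*39*(-2) = -5538*(-2) = 11076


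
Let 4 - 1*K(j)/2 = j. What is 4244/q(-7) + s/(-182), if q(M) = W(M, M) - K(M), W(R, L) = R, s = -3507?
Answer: -95815/754 ≈ -127.08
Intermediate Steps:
K(j) = 8 - 2*j
q(M) = -8 + 3*M (q(M) = M - (8 - 2*M) = M + (-8 + 2*M) = -8 + 3*M)
4244/q(-7) + s/(-182) = 4244/(-8 + 3*(-7)) - 3507/(-182) = 4244/(-8 - 21) - 3507*(-1/182) = 4244/(-29) + 501/26 = 4244*(-1/29) + 501/26 = -4244/29 + 501/26 = -95815/754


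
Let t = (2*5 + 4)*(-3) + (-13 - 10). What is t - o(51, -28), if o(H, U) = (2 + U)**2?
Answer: -741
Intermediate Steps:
t = -65 (t = (10 + 4)*(-3) - 23 = 14*(-3) - 23 = -42 - 23 = -65)
t - o(51, -28) = -65 - (2 - 28)**2 = -65 - 1*(-26)**2 = -65 - 1*676 = -65 - 676 = -741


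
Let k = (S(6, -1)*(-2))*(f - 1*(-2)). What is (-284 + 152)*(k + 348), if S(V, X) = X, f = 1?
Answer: -46728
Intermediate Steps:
k = 6 (k = (-1*(-2))*(1 - 1*(-2)) = 2*(1 + 2) = 2*3 = 6)
(-284 + 152)*(k + 348) = (-284 + 152)*(6 + 348) = -132*354 = -46728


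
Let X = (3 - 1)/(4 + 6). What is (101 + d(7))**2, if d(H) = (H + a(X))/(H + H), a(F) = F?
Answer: 12623809/1225 ≈ 10305.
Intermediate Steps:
X = 1/5 (X = 2/10 = 2*(1/10) = 1/5 ≈ 0.20000)
d(H) = (1/5 + H)/(2*H) (d(H) = (H + 1/5)/(H + H) = (1/5 + H)/((2*H)) = (1/5 + H)*(1/(2*H)) = (1/5 + H)/(2*H))
(101 + d(7))**2 = (101 + (1/10)*(1 + 5*7)/7)**2 = (101 + (1/10)*(1/7)*(1 + 35))**2 = (101 + (1/10)*(1/7)*36)**2 = (101 + 18/35)**2 = (3553/35)**2 = 12623809/1225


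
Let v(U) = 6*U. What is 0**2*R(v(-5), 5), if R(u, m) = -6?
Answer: 0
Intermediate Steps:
0**2*R(v(-5), 5) = 0**2*(-6) = 0*(-6) = 0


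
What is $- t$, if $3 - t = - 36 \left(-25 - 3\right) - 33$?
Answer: $972$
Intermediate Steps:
$t = -972$ ($t = 3 - \left(- 36 \left(-25 - 3\right) - 33\right) = 3 - \left(\left(-36\right) \left(-28\right) - 33\right) = 3 - \left(1008 - 33\right) = 3 - 975 = -972$)
$- t = \left(-1\right) \left(-972\right) = 972$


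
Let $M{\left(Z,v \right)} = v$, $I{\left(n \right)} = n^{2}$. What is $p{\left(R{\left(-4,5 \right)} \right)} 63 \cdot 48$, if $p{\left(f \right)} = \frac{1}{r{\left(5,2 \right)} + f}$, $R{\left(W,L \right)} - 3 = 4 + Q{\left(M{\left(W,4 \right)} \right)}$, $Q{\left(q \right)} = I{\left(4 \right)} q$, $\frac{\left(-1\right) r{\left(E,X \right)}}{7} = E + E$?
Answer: $3024$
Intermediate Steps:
$r{\left(E,X \right)} = - 14 E$ ($r{\left(E,X \right)} = - 7 \left(E + E\right) = - 7 \cdot 2 E = - 14 E$)
$Q{\left(q \right)} = 16 q$ ($Q{\left(q \right)} = 4^{2} q = 16 q$)
$R{\left(W,L \right)} = 71$ ($R{\left(W,L \right)} = 3 + \left(4 + 16 \cdot 4\right) = 3 + \left(4 + 64\right) = 3 + 68 = 71$)
$p{\left(f \right)} = \frac{1}{-70 + f}$ ($p{\left(f \right)} = \frac{1}{\left(-14\right) 5 + f} = \frac{1}{-70 + f}$)
$p{\left(R{\left(-4,5 \right)} \right)} 63 \cdot 48 = \frac{1}{-70 + 71} \cdot 63 \cdot 48 = 1^{-1} \cdot 63 \cdot 48 = 1 \cdot 63 \cdot 48 = 63 \cdot 48 = 3024$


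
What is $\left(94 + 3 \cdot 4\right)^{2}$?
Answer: $11236$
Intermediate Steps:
$\left(94 + 3 \cdot 4\right)^{2} = \left(94 + 12\right)^{2} = 106^{2} = 11236$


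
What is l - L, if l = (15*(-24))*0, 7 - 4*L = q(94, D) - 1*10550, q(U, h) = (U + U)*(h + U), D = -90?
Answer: -9805/4 ≈ -2451.3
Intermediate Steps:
q(U, h) = 2*U*(U + h) (q(U, h) = (2*U)*(U + h) = 2*U*(U + h))
L = 9805/4 (L = 7/4 - (2*94*(94 - 90) - 1*10550)/4 = 7/4 - (2*94*4 - 10550)/4 = 7/4 - (752 - 10550)/4 = 7/4 - 1/4*(-9798) = 7/4 + 4899/2 = 9805/4 ≈ 2451.3)
l = 0 (l = -360*0 = 0)
l - L = 0 - 1*9805/4 = 0 - 9805/4 = -9805/4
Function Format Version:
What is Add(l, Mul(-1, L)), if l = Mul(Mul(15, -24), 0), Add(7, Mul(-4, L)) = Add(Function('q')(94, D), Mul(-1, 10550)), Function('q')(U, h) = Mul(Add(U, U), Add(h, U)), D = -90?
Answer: Rational(-9805, 4) ≈ -2451.3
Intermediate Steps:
Function('q')(U, h) = Mul(2, U, Add(U, h)) (Function('q')(U, h) = Mul(Mul(2, U), Add(U, h)) = Mul(2, U, Add(U, h)))
L = Rational(9805, 4) (L = Add(Rational(7, 4), Mul(Rational(-1, 4), Add(Mul(2, 94, Add(94, -90)), Mul(-1, 10550)))) = Add(Rational(7, 4), Mul(Rational(-1, 4), Add(Mul(2, 94, 4), -10550))) = Add(Rational(7, 4), Mul(Rational(-1, 4), Add(752, -10550))) = Add(Rational(7, 4), Mul(Rational(-1, 4), -9798)) = Add(Rational(7, 4), Rational(4899, 2)) = Rational(9805, 4) ≈ 2451.3)
l = 0 (l = Mul(-360, 0) = 0)
Add(l, Mul(-1, L)) = Add(0, Mul(-1, Rational(9805, 4))) = Add(0, Rational(-9805, 4)) = Rational(-9805, 4)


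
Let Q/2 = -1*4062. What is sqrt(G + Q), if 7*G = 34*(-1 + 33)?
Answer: 2*I*sqrt(97615)/7 ≈ 89.267*I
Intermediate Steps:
Q = -8124 (Q = 2*(-1*4062) = 2*(-4062) = -8124)
G = 1088/7 (G = (34*(-1 + 33))/7 = (34*32)/7 = (1/7)*1088 = 1088/7 ≈ 155.43)
sqrt(G + Q) = sqrt(1088/7 - 8124) = sqrt(-55780/7) = 2*I*sqrt(97615)/7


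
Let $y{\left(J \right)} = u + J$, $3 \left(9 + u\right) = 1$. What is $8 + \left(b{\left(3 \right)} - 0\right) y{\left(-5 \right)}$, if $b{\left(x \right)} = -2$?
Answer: $\frac{106}{3} \approx 35.333$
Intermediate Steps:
$u = - \frac{26}{3}$ ($u = -9 + \frac{1}{3} \cdot 1 = -9 + \frac{1}{3} = - \frac{26}{3} \approx -8.6667$)
$y{\left(J \right)} = - \frac{26}{3} + J$
$8 + \left(b{\left(3 \right)} - 0\right) y{\left(-5 \right)} = 8 + \left(-2 - 0\right) \left(- \frac{26}{3} - 5\right) = 8 + \left(-2 + 0\right) \left(- \frac{41}{3}\right) = 8 - - \frac{82}{3} = 8 + \frac{82}{3} = \frac{106}{3}$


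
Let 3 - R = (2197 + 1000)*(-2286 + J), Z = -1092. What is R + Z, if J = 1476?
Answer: 2588481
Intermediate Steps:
R = 2589573 (R = 3 - (2197 + 1000)*(-2286 + 1476) = 3 - 3197*(-810) = 3 - 1*(-2589570) = 3 + 2589570 = 2589573)
R + Z = 2589573 - 1092 = 2588481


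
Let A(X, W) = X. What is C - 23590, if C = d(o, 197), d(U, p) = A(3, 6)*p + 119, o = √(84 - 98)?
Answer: -22880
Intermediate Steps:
o = I*√14 (o = √(-14) = I*√14 ≈ 3.7417*I)
d(U, p) = 119 + 3*p (d(U, p) = 3*p + 119 = 119 + 3*p)
C = 710 (C = 119 + 3*197 = 119 + 591 = 710)
C - 23590 = 710 - 23590 = -22880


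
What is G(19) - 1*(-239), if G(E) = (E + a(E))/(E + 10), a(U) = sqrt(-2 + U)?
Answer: 6950/29 + sqrt(17)/29 ≈ 239.80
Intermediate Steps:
G(E) = (E + sqrt(-2 + E))/(10 + E) (G(E) = (E + sqrt(-2 + E))/(E + 10) = (E + sqrt(-2 + E))/(10 + E))
G(19) - 1*(-239) = (19 + sqrt(-2 + 19))/(10 + 19) - 1*(-239) = (19 + sqrt(17))/29 + 239 = (19/29 + sqrt(17)/29) + 239 = 6950/29 + sqrt(17)/29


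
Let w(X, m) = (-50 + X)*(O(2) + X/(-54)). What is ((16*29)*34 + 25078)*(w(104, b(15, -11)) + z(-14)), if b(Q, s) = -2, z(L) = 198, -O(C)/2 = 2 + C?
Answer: -13808652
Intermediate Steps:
O(C) = -4 - 2*C (O(C) = -2*(2 + C) = -4 - 2*C)
w(X, m) = (-50 + X)*(-8 - X/54) (w(X, m) = (-50 + X)*((-4 - 2*2) + X/(-54)) = (-50 + X)*((-4 - 4) + X*(-1/54)) = (-50 + X)*(-8 - X/54))
((16*29)*34 + 25078)*(w(104, b(15, -11)) + z(-14)) = ((16*29)*34 + 25078)*((400 - 191/27*104 - 1/54*104²) + 198) = (464*34 + 25078)*((400 - 19864/27 - 1/54*10816) + 198) = (15776 + 25078)*((400 - 19864/27 - 5408/27) + 198) = 40854*(-536 + 198) = 40854*(-338) = -13808652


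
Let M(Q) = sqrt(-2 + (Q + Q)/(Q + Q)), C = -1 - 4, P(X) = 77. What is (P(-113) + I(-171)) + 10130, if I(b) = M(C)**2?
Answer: 10206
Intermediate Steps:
C = -5
M(Q) = I (M(Q) = sqrt(-2 + (2*Q)/((2*Q))) = sqrt(-2 + (2*Q)*(1/(2*Q))) = sqrt(-2 + 1) = sqrt(-1) = I)
I(b) = -1 (I(b) = I**2 = -1)
(P(-113) + I(-171)) + 10130 = (77 - 1) + 10130 = 76 + 10130 = 10206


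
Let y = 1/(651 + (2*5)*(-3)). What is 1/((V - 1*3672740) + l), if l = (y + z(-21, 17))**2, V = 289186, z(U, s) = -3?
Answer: -385641/1304833681070 ≈ -2.9555e-7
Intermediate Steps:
y = 1/621 (y = 1/(651 + 10*(-3)) = 1/(651 - 30) = 1/621 ≈ 0.0016103)
l = 3467044/385641 (l = (1/621 - 3)**2 = (-1862/621)**2 = 3467044/385641 ≈ 8.9903)
1/((V - 1*3672740) + l) = 1/((289186 - 1*3672740) + 3467044/385641) = 1/((289186 - 3672740) + 3467044/385641) = 1/(-3383554 + 3467044/385641) = 1/(-1304833681070/385641) = -385641/1304833681070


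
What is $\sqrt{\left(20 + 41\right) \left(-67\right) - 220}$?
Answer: $i \sqrt{4307} \approx 65.628 i$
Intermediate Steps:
$\sqrt{\left(20 + 41\right) \left(-67\right) - 220} = \sqrt{61 \left(-67\right) - 220} = \sqrt{-4087 - 220} = \sqrt{-4307} = i \sqrt{4307}$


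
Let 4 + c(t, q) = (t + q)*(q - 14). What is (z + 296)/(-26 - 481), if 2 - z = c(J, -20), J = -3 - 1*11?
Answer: 854/507 ≈ 1.6844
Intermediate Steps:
J = -14 (J = -3 - 11 = -14)
c(t, q) = -4 + (-14 + q)*(q + t) (c(t, q) = -4 + (t + q)*(q - 14) = -4 + (q + t)*(-14 + q) = -4 + (-14 + q)*(q + t))
z = -1150 (z = 2 - (-4 + (-20)² - 14*(-20) - 14*(-14) - 20*(-14)) = 2 - (-4 + 400 + 280 + 196 + 280) = 2 - 1*1152 = 2 - 1152 = -1150)
(z + 296)/(-26 - 481) = (-1150 + 296)/(-26 - 481) = -854/(-507) = -854*(-1/507) = 854/507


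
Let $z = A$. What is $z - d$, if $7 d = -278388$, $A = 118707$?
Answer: $\frac{1109337}{7} \approx 1.5848 \cdot 10^{5}$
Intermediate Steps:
$d = - \frac{278388}{7}$ ($d = \frac{1}{7} \left(-278388\right) = - \frac{278388}{7} \approx -39770.0$)
$z = 118707$
$z - d = 118707 - - \frac{278388}{7} = 118707 + \frac{278388}{7} = \frac{1109337}{7}$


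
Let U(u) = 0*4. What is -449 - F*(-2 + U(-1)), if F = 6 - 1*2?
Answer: -441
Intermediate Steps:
F = 4 (F = 6 - 2 = 4)
U(u) = 0
-449 - F*(-2 + U(-1)) = -449 - 4*(-2 + 0) = -449 - 4*(-2) = -449 - 1*(-8) = -449 + 8 = -441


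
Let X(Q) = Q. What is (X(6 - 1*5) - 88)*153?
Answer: -13311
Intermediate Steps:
(X(6 - 1*5) - 88)*153 = ((6 - 1*5) - 88)*153 = ((6 - 5) - 88)*153 = (1 - 88)*153 = -87*153 = -13311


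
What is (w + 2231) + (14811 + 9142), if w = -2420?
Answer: 23764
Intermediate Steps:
(w + 2231) + (14811 + 9142) = (-2420 + 2231) + (14811 + 9142) = -189 + 23953 = 23764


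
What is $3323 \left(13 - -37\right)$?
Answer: $166150$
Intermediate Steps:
$3323 \left(13 - -37\right) = 3323 \left(13 + 37\right) = 3323 \cdot 50 = 166150$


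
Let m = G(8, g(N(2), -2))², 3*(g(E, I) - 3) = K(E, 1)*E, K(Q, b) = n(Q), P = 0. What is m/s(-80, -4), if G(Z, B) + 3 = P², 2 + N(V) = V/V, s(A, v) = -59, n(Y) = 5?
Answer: -9/59 ≈ -0.15254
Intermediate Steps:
K(Q, b) = 5
N(V) = -1 (N(V) = -2 + V/V = -2 + 1 = -1)
g(E, I) = 3 + 5*E/3 (g(E, I) = 3 + (5*E)/3 = 3 + 5*E/3)
G(Z, B) = -3 (G(Z, B) = -3 + 0² = -3 + 0 = -3)
m = 9 (m = (-3)² = 9)
m/s(-80, -4) = 9/(-59) = 9*(-1/59) = -9/59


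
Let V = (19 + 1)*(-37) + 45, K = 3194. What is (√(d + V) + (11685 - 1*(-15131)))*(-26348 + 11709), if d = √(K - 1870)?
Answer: -392559424 - 14639*I*√(695 - 2*√331) ≈ -3.9256e+8 - 3.7569e+5*I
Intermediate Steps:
V = -695 (V = 20*(-37) + 45 = -740 + 45 = -695)
d = 2*√331 (d = √(3194 - 1870) = √1324 = 2*√331 ≈ 36.387)
(√(d + V) + (11685 - 1*(-15131)))*(-26348 + 11709) = (√(2*√331 - 695) + (11685 - 1*(-15131)))*(-26348 + 11709) = (√(-695 + 2*√331) + (11685 + 15131))*(-14639) = (√(-695 + 2*√331) + 26816)*(-14639) = (26816 + √(-695 + 2*√331))*(-14639) = -392559424 - 14639*√(-695 + 2*√331)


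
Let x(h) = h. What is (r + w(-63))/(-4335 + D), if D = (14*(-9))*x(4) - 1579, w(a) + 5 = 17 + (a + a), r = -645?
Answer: 759/6418 ≈ 0.11826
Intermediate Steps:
w(a) = 12 + 2*a (w(a) = -5 + (17 + (a + a)) = -5 + (17 + 2*a) = 12 + 2*a)
D = -2083 (D = (14*(-9))*4 - 1579 = -126*4 - 1579 = -504 - 1579 = -2083)
(r + w(-63))/(-4335 + D) = (-645 + (12 + 2*(-63)))/(-4335 - 2083) = (-645 + (12 - 126))/(-6418) = (-645 - 114)*(-1/6418) = -759*(-1/6418) = 759/6418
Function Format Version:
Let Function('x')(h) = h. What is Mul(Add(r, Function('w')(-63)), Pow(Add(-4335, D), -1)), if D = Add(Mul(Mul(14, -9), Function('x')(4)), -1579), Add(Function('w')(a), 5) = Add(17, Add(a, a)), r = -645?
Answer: Rational(759, 6418) ≈ 0.11826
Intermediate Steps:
Function('w')(a) = Add(12, Mul(2, a)) (Function('w')(a) = Add(-5, Add(17, Add(a, a))) = Add(-5, Add(17, Mul(2, a))) = Add(12, Mul(2, a)))
D = -2083 (D = Add(Mul(Mul(14, -9), 4), -1579) = Add(Mul(-126, 4), -1579) = Add(-504, -1579) = -2083)
Mul(Add(r, Function('w')(-63)), Pow(Add(-4335, D), -1)) = Mul(Add(-645, Add(12, Mul(2, -63))), Pow(Add(-4335, -2083), -1)) = Mul(Add(-645, Add(12, -126)), Pow(-6418, -1)) = Mul(Add(-645, -114), Rational(-1, 6418)) = Mul(-759, Rational(-1, 6418)) = Rational(759, 6418)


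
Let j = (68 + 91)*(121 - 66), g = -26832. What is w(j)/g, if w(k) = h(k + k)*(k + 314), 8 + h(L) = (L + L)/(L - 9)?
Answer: 26388867/13029172 ≈ 2.0254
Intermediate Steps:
h(L) = -8 + 2*L/(-9 + L) (h(L) = -8 + (L + L)/(L - 9) = -8 + (2*L)/(-9 + L) = -8 + 2*L/(-9 + L))
j = 8745 (j = 159*55 = 8745)
w(k) = 6*(12 - 2*k)*(314 + k)/(-9 + 2*k) (w(k) = (6*(12 - (k + k))/(-9 + (k + k)))*(k + 314) = (6*(12 - 2*k)/(-9 + 2*k))*(314 + k) = 6*(12 - 2*k)*(314 + k)/(-9 + 2*k))
w(j)/g = -12*(-6 + 8745)*(314 + 8745)/(-9 + 2*8745)/(-26832) = -12*8739*9059/(-9 + 17490)*(-1/26832) = -12*8739*9059/17481*(-1/26832) = -12*1/17481*8739*9059*(-1/26832) = -316666404/5827*(-1/26832) = 26388867/13029172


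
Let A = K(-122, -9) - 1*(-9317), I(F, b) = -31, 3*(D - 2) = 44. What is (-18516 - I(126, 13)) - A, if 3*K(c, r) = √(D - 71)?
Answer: -27802 - I*√489/9 ≈ -27802.0 - 2.457*I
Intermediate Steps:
D = 50/3 (D = 2 + (⅓)*44 = 2 + 44/3 = 50/3 ≈ 16.667)
K(c, r) = I*√489/9 (K(c, r) = √(50/3 - 71)/3 = √(-163/3)/3 = (I*√489/3)/3 = I*√489/9)
A = 9317 + I*√489/9 (A = I*√489/9 - 1*(-9317) = I*√489/9 + 9317 = 9317 + I*√489/9 ≈ 9317.0 + 2.457*I)
(-18516 - I(126, 13)) - A = (-18516 - 1*(-31)) - (9317 + I*√489/9) = (-18516 + 31) + (-9317 - I*√489/9) = -18485 + (-9317 - I*√489/9) = -27802 - I*√489/9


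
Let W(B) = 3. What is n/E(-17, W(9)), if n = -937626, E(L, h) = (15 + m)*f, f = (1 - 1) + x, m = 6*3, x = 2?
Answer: -156271/11 ≈ -14206.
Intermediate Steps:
m = 18
f = 2 (f = (1 - 1) + 2 = 0 + 2 = 2)
E(L, h) = 66 (E(L, h) = (15 + 18)*2 = 33*2 = 66)
n/E(-17, W(9)) = -937626/66 = -937626*1/66 = -156271/11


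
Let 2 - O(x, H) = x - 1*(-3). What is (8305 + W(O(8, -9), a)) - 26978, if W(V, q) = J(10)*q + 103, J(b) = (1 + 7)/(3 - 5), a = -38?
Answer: -18418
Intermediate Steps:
J(b) = -4 (J(b) = 8/(-2) = 8*(-½) = -4)
O(x, H) = -1 - x (O(x, H) = 2 - (x - 1*(-3)) = 2 - (x + 3) = 2 - (3 + x) = 2 + (-3 - x) = -1 - x)
W(V, q) = 103 - 4*q (W(V, q) = -4*q + 103 = 103 - 4*q)
(8305 + W(O(8, -9), a)) - 26978 = (8305 + (103 - 4*(-38))) - 26978 = (8305 + (103 + 152)) - 26978 = (8305 + 255) - 26978 = 8560 - 26978 = -18418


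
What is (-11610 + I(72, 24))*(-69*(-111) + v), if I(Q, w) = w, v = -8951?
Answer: 14969112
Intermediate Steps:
(-11610 + I(72, 24))*(-69*(-111) + v) = (-11610 + 24)*(-69*(-111) - 8951) = -11586*(7659 - 8951) = -11586*(-1292) = 14969112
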